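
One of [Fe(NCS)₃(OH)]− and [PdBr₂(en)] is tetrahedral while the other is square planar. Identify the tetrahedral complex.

[Fe(NCS)₃(OH)]−

For [Fe(NCS)₃(OH)]−: Summing ligand charges against the −1 overall charge gives an oxidation state of +3 for iron. Group 8 minus oxidation state 3 gives a d⁵ configuration. A high-spin d⁵ ion has zero CFSE in either geometry, so four ligands adopt the sterically favoured tetrahedral geometry. → tetrahedral.
For [PdBr₂(en)]: Ligand charges: each bromide is −1; ethylenediamine is neutral. With an overall charge of 0 the palladium centre must be in the +2 oxidation state. Pd sits in group 10, so the d-electron count is 10 − 2 = 8. A 4d d⁸ ion has a large crystal-field splitting; square planar leaves the high-energy d_{x²−y²} orbital empty and maximises CFSE. → square planar.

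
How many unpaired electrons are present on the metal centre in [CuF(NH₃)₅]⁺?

1 unpaired electron

Each fluoride is −1; ammonia is neutral; balancing the +1 overall charge requires Cu(II).
Cu sits in group 11, so the d-electron count is 11 − 2 = 9.
In an octahedral field the d⁹ configuration is t₂g⁶e_g³ (only one arrangement possible), giving 1 unpaired electron.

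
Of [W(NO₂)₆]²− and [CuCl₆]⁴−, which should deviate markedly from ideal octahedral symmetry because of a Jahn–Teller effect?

[W(NO₂)₆]²−: Summing ligand charges against the −2 overall charge gives an oxidation state of +4 for tungsten. Group 6 minus oxidation state 4 gives a d² configuration. The d² configuration leaves the e_g set evenly filled (or empty) — no strong Jahn–Teller driving force.
[CuCl₆]⁴−: Each chloride is −1; balancing the −4 overall charge requires Cu(II). Copper is a group-11 element; Cu(II) is therefore d⁹. The t₂g⁶e_g³ configuration has an unevenly filled e_g set; the Jahn–Teller theorem predicts a tetragonal distortion (typically axial elongation) to lift the degeneracy.

[CuCl₆]⁴−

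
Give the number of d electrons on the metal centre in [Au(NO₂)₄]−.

d⁸

Each nitro (N-bound nitrite) is −1; balancing the −1 overall charge requires Au(III).
Gold is a group-11 element; Au(III) is therefore d⁸.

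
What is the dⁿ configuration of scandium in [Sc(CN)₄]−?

d⁰

Each cyanide is −1; balancing the −1 overall charge requires Sc(III).
Scandium is a group-3 element; Sc(III) is therefore d⁰.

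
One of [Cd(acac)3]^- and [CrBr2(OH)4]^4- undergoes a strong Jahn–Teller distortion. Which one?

[CrBr2(OH)4]^4-

[Cd(acac)3]^-: Each acetylacetonate is −1; balancing the −1 overall charge requires Cd(II). Cadmium is a group-12 element; Cd(II) is therefore d¹⁰. The d¹⁰ configuration leaves the e_g set evenly filled (or empty) — no strong Jahn–Teller driving force.
[CrBr2(OH)4]^4-: Each bromide is −1; each hydroxide is −1; balancing the −4 overall charge requires Cr(II). Cr sits in group 6, so the d-electron count is 6 − 2 = 4. Bromide and hydroxide are weak-field ligands for a first-row metal, so the complex is high-spin. The t₂g³e_g¹ (high-spin) configuration has an unevenly filled e_g set; the Jahn–Teller theorem predicts a tetragonal distortion (typically axial elongation) to lift the degeneracy.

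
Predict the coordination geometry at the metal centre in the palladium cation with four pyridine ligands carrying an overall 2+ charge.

square planar

Pyridine is neutral; balancing the +2 overall charge requires Pd(II).
Group 10 minus oxidation state 2 gives a d⁸ configuration.
With 4 monodentate ligands the coordination number is 4.
A 4d d⁸ ion has a large crystal-field splitting; square planar leaves the high-energy d_{x²−y²} orbital empty and maximises CFSE.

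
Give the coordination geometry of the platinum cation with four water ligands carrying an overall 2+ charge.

square planar

Summing ligand charges against the +2 overall charge gives an oxidation state of +2 for platinum.
Pt sits in group 10, so the d-electron count is 10 − 2 = 8.
Coordination number: 4.
A 5d d⁸ ion has a large crystal-field splitting; square planar leaves the high-energy d_{x²−y²} orbital empty and maximises CFSE.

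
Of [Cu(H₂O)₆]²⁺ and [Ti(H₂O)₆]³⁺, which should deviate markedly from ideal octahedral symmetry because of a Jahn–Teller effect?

[Cu(H₂O)₆]²⁺

[Cu(H₂O)₆]²⁺: Water is neutral; balancing the +2 overall charge requires Cu(II). Cu sits in group 11, so the d-electron count is 11 − 2 = 9. The t₂g⁶e_g³ configuration has an unevenly filled e_g set; the Jahn–Teller theorem predicts a tetragonal distortion (typically axial elongation) to lift the degeneracy.
[Ti(H₂O)₆]³⁺: Water is neutral; balancing the +3 overall charge requires Ti(III). Titanium is a group-4 element; Ti(III) is therefore d¹. The d¹ configuration leaves the e_g set evenly filled (or empty) — no strong Jahn–Teller driving force.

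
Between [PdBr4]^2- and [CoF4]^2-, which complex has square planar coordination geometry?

For [PdBr4]^2-: Each bromide is −1; balancing the −2 overall charge requires Pd(II). Palladium is a group-10 element; Pd(II) is therefore d⁸. A 4d d⁸ ion has a large crystal-field splitting; square planar leaves the high-energy d_{x²−y²} orbital empty and maximises CFSE. → square planar.
For [CoF4]^2-: Ligand charges: each fluoride is −1. With an overall charge of −2 the cobalt centre must be in the +2 oxidation state. Cobalt is a group-9 element; Co(II) is therefore d⁷. For a high-spin 3d d⁷ ion with weak-field ligands the small Δₜ gives little square-planar CFSE advantage, so four ligands adopt the sterically favoured tetrahedral geometry. → tetrahedral.

[PdBr4]^2-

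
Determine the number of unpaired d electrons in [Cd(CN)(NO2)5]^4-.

Summing ligand charges against the −4 overall charge gives an oxidation state of +2 for cadmium.
Cd sits in group 12, so the d-electron count is 12 − 2 = 10.
In an octahedral field the d¹⁰ configuration is t₂g⁶e_g⁴, giving 0 unpaired electrons.

0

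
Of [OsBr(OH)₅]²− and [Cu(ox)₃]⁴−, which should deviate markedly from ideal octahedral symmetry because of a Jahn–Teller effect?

[OsBr(OH)₅]²−: Each bromide is −1; each hydroxide is −1; balancing the −2 overall charge requires Os(IV). Os sits in group 8, so the d-electron count is 8 − 4 = 4. A 5d ion has a large Δₒ and is invariably low-spin. The d⁴ configuration leaves the e_g set evenly filled (or empty) — no strong Jahn–Teller driving force.
[Cu(ox)₃]⁴−: Each oxalate is −2; balancing the −4 overall charge requires Cu(II). Group 11 minus oxidation state 2 gives a d⁹ configuration. The t₂g⁶e_g³ configuration has an unevenly filled e_g set; the Jahn–Teller theorem predicts a tetragonal distortion (typically axial elongation) to lift the degeneracy.

[Cu(ox)₃]⁴−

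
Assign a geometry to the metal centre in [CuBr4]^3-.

tetrahedral

Each bromide is −1; balancing the −3 overall charge requires Cu(I).
Cu sits in group 11, so the d-electron count is 11 − 1 = 10.
With 4 monodentate ligands the coordination number is 4.
A d¹⁰ ion has no crystal-field stabilisation preference between square planar and tetrahedral, so four ligands adopt the sterically favoured tetrahedral geometry.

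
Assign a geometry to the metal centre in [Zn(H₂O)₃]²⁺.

trigonal planar

Water is neutral; balancing the +2 overall charge requires Zn(II).
Zinc is a group-12 element; Zn(II) is therefore d¹⁰.
With 3 monodentate ligands the coordination number is 3.
Three ligands around a d¹⁰ centre minimise repulsion in a trigonal-planar arrangement.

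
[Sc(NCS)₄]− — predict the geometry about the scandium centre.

Each isothiocyanate is −1; balancing the −1 overall charge requires Sc(III).
Scandium is a group-3 element; Sc(III) is therefore d⁰.
Coordination number: 4.
A d⁰ ion has no crystal-field stabilisation preference between square planar and tetrahedral, so four ligands adopt the sterically favoured tetrahedral geometry.

tetrahedral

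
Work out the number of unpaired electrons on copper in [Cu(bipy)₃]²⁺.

Ligand charges: 2,2′-bipyridine is neutral. With an overall charge of +2 the copper centre must be in the +2 oxidation state.
Cu sits in group 11, so the d-electron count is 11 − 2 = 9.
Counting donor atoms: 3×2,2′-bipyridine (bidentate) → 6 donors. Coordination number = 6.
In an octahedral field the d⁹ configuration is t₂g⁶e_g³ (only one arrangement possible), giving 1 unpaired electron.

1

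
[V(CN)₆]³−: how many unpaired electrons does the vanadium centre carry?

2 unpaired electrons

Each cyanide is −1; balancing the −3 overall charge requires V(III).
V sits in group 5, so the d-electron count is 5 − 3 = 2.
In an octahedral field the d² configuration is t₂g²e_g⁰ (only one arrangement possible), giving 2 unpaired electrons.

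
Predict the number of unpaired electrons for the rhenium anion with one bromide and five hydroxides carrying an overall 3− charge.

2 unpaired electrons

Summing ligand charges against the −3 overall charge gives an oxidation state of +3 for rhenium.
Group 7 minus oxidation state 3 gives a d⁴ configuration.
The spin state decides the count: a 5d ion has a large Δₒ and is invariably low-spin.
An octahedral low-spin d⁴ ion is t₂g⁴e_g⁰, giving 2 unpaired electrons.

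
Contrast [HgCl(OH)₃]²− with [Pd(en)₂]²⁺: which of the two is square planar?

[Pd(en)₂]²⁺

For [HgCl(OH)₃]²−: Summing ligand charges against the −2 overall charge gives an oxidation state of +2 for mercury. Hg sits in group 12, so the d-electron count is 12 − 2 = 10. A d¹⁰ ion has no crystal-field stabilisation preference between square planar and tetrahedral, so four ligands adopt the sterically favoured tetrahedral geometry. → tetrahedral.
For [Pd(en)₂]²⁺: Ethylenediamine is neutral; balancing the +2 overall charge requires Pd(II). Pd sits in group 10, so the d-electron count is 10 − 2 = 8. A 4d d⁸ ion has a large crystal-field splitting; square planar leaves the high-energy d_{x²−y²} orbital empty and maximises CFSE. → square planar.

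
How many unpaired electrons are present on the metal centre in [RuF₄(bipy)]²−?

Ligand charges: each fluoride is −1; 2,2′-bipyridine is neutral. With an overall charge of −2 the ruthenium centre must be in the +2 oxidation state.
Ru sits in group 8, so the d-electron count is 8 − 2 = 6.
Counting donor atoms: 4×fluoride (monodentate) → 4 donors; 1×2,2′-bipyridine (bidentate) → 2 donors. Coordination number = 6.
The spin state decides the count: a 4d ion has a large Δₒ and is invariably low-spin.
An octahedral low-spin d⁶ ion is t₂g⁶e_g⁰, giving 0 unpaired electrons.

0 unpaired electrons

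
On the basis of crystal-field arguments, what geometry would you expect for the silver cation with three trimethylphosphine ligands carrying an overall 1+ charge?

Ligand charges: trimethylphosphine is neutral. With an overall charge of +1 the silver centre must be in the +1 oxidation state.
Ag sits in group 11, so the d-electron count is 11 − 1 = 10.
Coordination number: 3.
Three ligands around a d¹⁰ centre minimise repulsion in a trigonal-planar arrangement.

trigonal planar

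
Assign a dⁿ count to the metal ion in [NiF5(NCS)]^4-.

d8

Summing ligand charges against the −4 overall charge gives an oxidation state of +2 for nickel.
Ni sits in group 10, so the d-electron count is 10 − 2 = 8.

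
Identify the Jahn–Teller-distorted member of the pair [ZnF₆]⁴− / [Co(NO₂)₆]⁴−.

[ZnF₆]⁴−: Ligand charges: each fluoride is −1. With an overall charge of −4 the zinc centre must be in the +2 oxidation state. Zinc is a group-12 element; Zn(II) is therefore d¹⁰. The d¹⁰ configuration leaves the e_g set evenly filled (or empty) — no strong Jahn–Teller driving force.
[Co(NO₂)₆]⁴−: Each nitro (N-bound nitrite) is −1; balancing the −4 overall charge requires Co(II). Group 9 minus oxidation state 2 gives a d⁷ configuration. Nitro (N-bound nitrite) is a strong-field ligand (high in the spectrochemical series) for a first-row metal, so the complex is low-spin. The t₂g⁶e_g¹ (low-spin) configuration has an unevenly filled e_g set; the Jahn–Teller theorem predicts a tetragonal distortion (typically axial elongation) to lift the degeneracy.

[Co(NO₂)₆]⁴−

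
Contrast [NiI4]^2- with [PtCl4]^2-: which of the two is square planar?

For [NiI4]^2-: Ligand charges: each iodide is −1. With an overall charge of −2 the nickel centre must be in the +2 oxidation state. Ni sits in group 10, so the d-electron count is 10 − 2 = 8. Iodide is a weak-field ligand. With weak-field ligands the CFSE gain from square planar is small, so a 3d d⁸ ion takes the sterically preferred tetrahedral geometry. → tetrahedral.
For [PtCl4]^2-: Summing ligand charges against the −2 overall charge gives an oxidation state of +2 for platinum. Pt sits in group 10, so the d-electron count is 10 − 2 = 8. A 5d d⁸ ion has a large crystal-field splitting; square planar leaves the high-energy d_{x²−y²} orbital empty and maximises CFSE. → square planar.

[PtCl4]^2-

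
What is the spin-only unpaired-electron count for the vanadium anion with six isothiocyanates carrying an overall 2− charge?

Each isothiocyanate is −1; balancing the −2 overall charge requires V(IV).
Vanadium is a group-5 element; V(IV) is therefore d¹.
In an octahedral field the d¹ configuration is t₂g¹e_g⁰ (only one arrangement possible), giving 1 unpaired electron.

1 unpaired electron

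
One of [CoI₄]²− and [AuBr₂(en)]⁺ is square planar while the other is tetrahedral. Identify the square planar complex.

[AuBr₂(en)]⁺

For [CoI₄]²−: Ligand charges: each iodide is −1. With an overall charge of −2 the cobalt centre must be in the +2 oxidation state. Co sits in group 9, so the d-electron count is 9 − 2 = 7. For a high-spin 3d d⁷ ion with weak-field ligands the small Δₜ gives little square-planar CFSE advantage, so four ligands adopt the sterically favoured tetrahedral geometry. → tetrahedral.
For [AuBr₂(en)]⁺: Summing ligand charges against the +1 overall charge gives an oxidation state of +3 for gold. Gold is a group-11 element; Au(III) is therefore d⁸. A 5d d⁸ ion has a large crystal-field splitting; square planar leaves the high-energy d_{x²−y²} orbital empty and maximises CFSE. → square planar.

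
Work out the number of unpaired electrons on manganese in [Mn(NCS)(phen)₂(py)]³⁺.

Summing ligand charges against the +3 overall charge gives an oxidation state of +4 for manganese.
Group 7 minus oxidation state 4 gives a d³ configuration.
Counting donor atoms: 1×isothiocyanate (monodentate) → 1 donor; 2×1,10-phenanthroline (bidentate) → 4 donors; 1×pyridine (monodentate) → 1 donor. Coordination number = 6.
In an octahedral field the d³ configuration is t₂g³e_g⁰ (only one arrangement possible), giving 3 unpaired electrons.

3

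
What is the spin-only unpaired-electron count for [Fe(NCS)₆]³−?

5 unpaired electrons

Each isothiocyanate is −1; balancing the −3 overall charge requires Fe(III).
Iron is a group-8 element; Fe(III) is therefore d⁵.
The spin state decides the count: Isothiocyanate is a weak-field ligand for a first-row metal, so the complex is high-spin.
An octahedral high-spin d⁵ ion is t₂g³e_g², giving 5 unpaired electrons.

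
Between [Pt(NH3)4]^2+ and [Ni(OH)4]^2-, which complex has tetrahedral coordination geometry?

For [Pt(NH3)4]^2+: Ligand charges: ammonia is neutral. With an overall charge of +2 the platinum centre must be in the +2 oxidation state. Group 10 minus oxidation state 2 gives a d⁸ configuration. A 5d d⁸ ion has a large crystal-field splitting; square planar leaves the high-energy d_{x²−y²} orbital empty and maximises CFSE. → square planar.
For [Ni(OH)4]^2-: Ligand charges: each hydroxide is −1. With an overall charge of −2 the nickel centre must be in the +2 oxidation state. Ni sits in group 10, so the d-electron count is 10 − 2 = 8. Hydroxide is a weak-field ligand. With weak-field ligands the CFSE gain from square planar is small, so a 3d d⁸ ion takes the sterically preferred tetrahedral geometry. → tetrahedral.

[Ni(OH)4]^2-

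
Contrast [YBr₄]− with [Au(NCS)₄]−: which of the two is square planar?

For [YBr₄]−: Summing ligand charges against the −1 overall charge gives an oxidation state of +3 for yttrium. Y sits in group 3, so the d-electron count is 3 − 3 = 0. A d⁰ ion has no crystal-field stabilisation preference between square planar and tetrahedral, so four ligands adopt the sterically favoured tetrahedral geometry. → tetrahedral.
For [Au(NCS)₄]−: Ligand charges: each isothiocyanate is −1. With an overall charge of −1 the gold centre must be in the +3 oxidation state. Group 11 minus oxidation state 3 gives a d⁸ configuration. A 5d d⁸ ion has a large crystal-field splitting; square planar leaves the high-energy d_{x²−y²} orbital empty and maximises CFSE. → square planar.

[Au(NCS)₄]−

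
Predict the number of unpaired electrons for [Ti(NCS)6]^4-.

2

Each isothiocyanate is −1; balancing the −4 overall charge requires Ti(II).
Ti sits in group 4, so the d-electron count is 4 − 2 = 2.
In an octahedral field the d² configuration is t₂g²e_g⁰ (only one arrangement possible), giving 2 unpaired electrons.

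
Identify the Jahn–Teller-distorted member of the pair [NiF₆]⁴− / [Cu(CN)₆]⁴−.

[NiF₆]⁴−: Summing ligand charges against the −4 overall charge gives an oxidation state of +2 for nickel. Ni sits in group 10, so the d-electron count is 10 − 2 = 8. The d⁸ configuration leaves the e_g set evenly filled (or empty) — no strong Jahn–Teller driving force.
[Cu(CN)₆]⁴−: Summing ligand charges against the −4 overall charge gives an oxidation state of +2 for copper. Group 11 minus oxidation state 2 gives a d⁹ configuration. The t₂g⁶e_g³ configuration has an unevenly filled e_g set; the Jahn–Teller theorem predicts a tetragonal distortion (typically axial elongation) to lift the degeneracy.

[Cu(CN)₆]⁴−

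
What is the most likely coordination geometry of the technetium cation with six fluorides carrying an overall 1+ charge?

Ligand charges: each fluoride is −1. With an overall charge of +1 the technetium centre must be in the +7 oxidation state.
Tc sits in group 7, so the d-electron count is 7 − 7 = 0.
With 6 monodentate ligands the coordination number is 6.
Six donors around a single metal centre give an octahedral coordination sphere.

octahedral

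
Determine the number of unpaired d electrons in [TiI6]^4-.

2

Each iodide is −1; balancing the −4 overall charge requires Ti(II).
Ti sits in group 4, so the d-electron count is 4 − 2 = 2.
In an octahedral field the d² configuration is t₂g²e_g⁰ (only one arrangement possible), giving 2 unpaired electrons.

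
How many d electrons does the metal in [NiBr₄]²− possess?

d8

Summing ligand charges against the −2 overall charge gives an oxidation state of +2 for nickel.
Ni sits in group 10, so the d-electron count is 10 − 2 = 8.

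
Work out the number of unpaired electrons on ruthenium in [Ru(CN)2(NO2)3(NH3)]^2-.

Each cyanide is −1; each nitro (N-bound nitrite) is −1; ammonia is neutral; balancing the −2 overall charge requires Ru(III).
Ru sits in group 8, so the d-electron count is 8 − 3 = 5.
The spin state decides the count: a 4d ion has a large Δₒ and is invariably low-spin.
An octahedral low-spin d⁵ ion is t₂g⁵e_g⁰, giving 1 unpaired electron.

1 unpaired electron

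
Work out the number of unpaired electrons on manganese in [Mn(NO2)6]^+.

Each nitro (N-bound nitrite) is −1; balancing the +1 overall charge requires Mn(VII).
Mn sits in group 7, so the d-electron count is 7 − 7 = 0.
In an octahedral field the d⁰ configuration is t₂g⁰e_g⁰, giving 0 unpaired electrons.

0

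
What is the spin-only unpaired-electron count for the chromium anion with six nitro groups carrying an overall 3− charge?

3

Ligand charges: each nitro (N-bound nitrite) is −1. With an overall charge of −3 the chromium centre must be in the +3 oxidation state.
Chromium is a group-6 element; Cr(III) is therefore d³.
In an octahedral field the d³ configuration is t₂g³e_g⁰ (only one arrangement possible), giving 3 unpaired electrons.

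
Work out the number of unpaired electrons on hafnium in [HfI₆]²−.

Each iodide is −1; balancing the −2 overall charge requires Hf(IV).
Hf sits in group 4, so the d-electron count is 4 − 4 = 0.
In an octahedral field the d⁰ configuration is t₂g⁰e_g⁰, giving 0 unpaired electrons.

0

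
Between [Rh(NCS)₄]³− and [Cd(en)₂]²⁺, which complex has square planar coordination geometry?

For [Rh(NCS)₄]³−: Ligand charges: each isothiocyanate is −1. With an overall charge of −3 the rhodium centre must be in the +1 oxidation state. Rhodium is a group-9 element; Rh(I) is therefore d⁸. A 4d d⁸ ion has a large crystal-field splitting; square planar leaves the high-energy d_{x²−y²} orbital empty and maximises CFSE. → square planar.
For [Cd(en)₂]²⁺: Ethylenediamine is neutral; balancing the +2 overall charge requires Cd(II). Cadmium is a group-12 element; Cd(II) is therefore d¹⁰. A d¹⁰ ion has no crystal-field stabilisation preference between square planar and tetrahedral, so four ligands adopt the sterically favoured tetrahedral geometry. → tetrahedral.

[Rh(NCS)₄]³−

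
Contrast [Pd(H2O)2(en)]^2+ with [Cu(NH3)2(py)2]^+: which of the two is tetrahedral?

For [Pd(H2O)2(en)]^2+: Ligand charges: water is neutral; ethylenediamine is neutral. With an overall charge of +2 the palladium centre must be in the +2 oxidation state. Group 10 minus oxidation state 2 gives a d⁸ configuration. A 4d d⁸ ion has a large crystal-field splitting; square planar leaves the high-energy d_{x²−y²} orbital empty and maximises CFSE. → square planar.
For [Cu(NH3)2(py)2]^+: Ligand charges: ammonia is neutral; pyridine is neutral. With an overall charge of +1 the copper centre must be in the +1 oxidation state. Copper is a group-11 element; Cu(I) is therefore d¹⁰. A d¹⁰ ion has no crystal-field stabilisation preference between square planar and tetrahedral, so four ligands adopt the sterically favoured tetrahedral geometry. → tetrahedral.

[Cu(NH3)2(py)2]^+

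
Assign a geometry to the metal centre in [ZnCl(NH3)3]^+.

Summing ligand charges against the +1 overall charge gives an oxidation state of +2 for zinc.
Zinc is a group-12 element; Zn(II) is therefore d¹⁰.
Coordination number: 4.
A d¹⁰ ion has no crystal-field stabilisation preference between square planar and tetrahedral, so four ligands adopt the sterically favoured tetrahedral geometry.

tetrahedral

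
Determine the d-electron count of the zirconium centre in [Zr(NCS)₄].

Each isothiocyanate is −1; balancing the 0 overall charge requires Zr(IV).
Group 4 minus oxidation state 4 gives a d⁰ configuration.

d0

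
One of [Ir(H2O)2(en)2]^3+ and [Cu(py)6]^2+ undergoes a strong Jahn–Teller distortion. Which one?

[Ir(H2O)2(en)2]^3+: Summing ligand charges against the +3 overall charge gives an oxidation state of +3 for iridium. Iridium is a group-9 element; Ir(III) is therefore d⁶. A 5d ion has a large Δₒ and is invariably low-spin. The d⁶ configuration leaves the e_g set evenly filled (or empty) — no strong Jahn–Teller driving force.
[Cu(py)6]^2+: Ligand charges: pyridine is neutral. With an overall charge of +2 the copper centre must be in the +2 oxidation state. Group 11 minus oxidation state 2 gives a d⁹ configuration. The t₂g⁶e_g³ configuration has an unevenly filled e_g set; the Jahn–Teller theorem predicts a tetragonal distortion (typically axial elongation) to lift the degeneracy.

[Cu(py)6]^2+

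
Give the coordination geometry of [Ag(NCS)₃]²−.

Ligand charges: each isothiocyanate is −1. With an overall charge of −2 the silver centre must be in the +1 oxidation state.
Silver is a group-11 element; Ag(I) is therefore d¹⁰.
With 3 monodentate ligands the coordination number is 3.
Three ligands around a d¹⁰ centre minimise repulsion in a trigonal-planar arrangement.

trigonal planar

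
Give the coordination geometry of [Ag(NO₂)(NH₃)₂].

trigonal planar

Ligand charges: each nitro (N-bound nitrite) is −1; ammonia is neutral. With an overall charge of 0 the silver centre must be in the +1 oxidation state.
Silver is a group-11 element; Ag(I) is therefore d¹⁰.
Coordination number: 3.
Three ligands around a d¹⁰ centre minimise repulsion in a trigonal-planar arrangement.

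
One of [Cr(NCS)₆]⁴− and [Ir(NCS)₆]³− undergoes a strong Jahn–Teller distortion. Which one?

[Cr(NCS)₆]⁴−

[Cr(NCS)₆]⁴−: Each isothiocyanate is −1; balancing the −4 overall charge requires Cr(II). Group 6 minus oxidation state 2 gives a d⁴ configuration. Isothiocyanate is a weak-field ligand for a first-row metal, so the complex is high-spin. The t₂g³e_g¹ (high-spin) configuration has an unevenly filled e_g set; the Jahn–Teller theorem predicts a tetragonal distortion (typically axial elongation) to lift the degeneracy.
[Ir(NCS)₆]³−: Ligand charges: each isothiocyanate is −1. With an overall charge of −3 the iridium centre must be in the +3 oxidation state. Iridium is a group-9 element; Ir(III) is therefore d⁶. A 5d ion has a large Δₒ and is invariably low-spin. The d⁶ configuration leaves the e_g set evenly filled (or empty) — no strong Jahn–Teller driving force.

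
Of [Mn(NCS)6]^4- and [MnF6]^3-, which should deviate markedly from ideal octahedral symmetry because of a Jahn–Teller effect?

[Mn(NCS)6]^4-: Each isothiocyanate is −1; balancing the −4 overall charge requires Mn(II). Group 7 minus oxidation state 2 gives a d⁵ configuration. Isothiocyanate is a weak-field ligand for a first-row metal, so the complex is high-spin. The d⁵ configuration leaves the e_g set evenly filled (or empty) — no strong Jahn–Teller driving force.
[MnF6]^3-: Summing ligand charges against the −3 overall charge gives an oxidation state of +3 for manganese. Manganese is a group-7 element; Mn(III) is therefore d⁴. Fluoride is a weak-field ligand for a first-row metal, so the complex is high-spin. The t₂g³e_g¹ (high-spin) configuration has an unevenly filled e_g set; the Jahn–Teller theorem predicts a tetragonal distortion (typically axial elongation) to lift the degeneracy.

[MnF6]^3-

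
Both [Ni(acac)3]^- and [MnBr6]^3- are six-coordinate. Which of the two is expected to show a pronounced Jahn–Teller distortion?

[MnBr6]^3-

[Ni(acac)3]^-: Each acetylacetonate is −1; balancing the −1 overall charge requires Ni(II). Nickel is a group-10 element; Ni(II) is therefore d⁸. The d⁸ configuration leaves the e_g set evenly filled (or empty) — no strong Jahn–Teller driving force.
[MnBr6]^3-: Each bromide is −1; balancing the −3 overall charge requires Mn(III). Manganese is a group-7 element; Mn(III) is therefore d⁴. Bromide is a weak-field ligand for a first-row metal, so the complex is high-spin. The t₂g³e_g¹ (high-spin) configuration has an unevenly filled e_g set; the Jahn–Teller theorem predicts a tetragonal distortion (typically axial elongation) to lift the degeneracy.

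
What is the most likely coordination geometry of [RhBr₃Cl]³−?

Each bromide is −1; each chloride is −1; balancing the −3 overall charge requires Rh(I).
Rh sits in group 9, so the d-electron count is 9 − 1 = 8.
Coordination number: 4.
A 4d d⁸ ion has a large crystal-field splitting; square planar leaves the high-energy d_{x²−y²} orbital empty and maximises CFSE.

square planar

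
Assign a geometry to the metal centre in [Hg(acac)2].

tetrahedral

Summing ligand charges against the 0 overall charge gives an oxidation state of +2 for mercury.
Mercury is a group-12 element; Hg(II) is therefore d¹⁰.
Counting donor atoms: 2×acetylacetonate (bidentate) → 4 donors. Coordination number = 4.
A d¹⁰ ion has no crystal-field stabilisation preference between square planar and tetrahedral, so four ligands adopt the sterically favoured tetrahedral geometry.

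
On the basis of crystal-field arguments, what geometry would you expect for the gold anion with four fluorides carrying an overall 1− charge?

square planar

Each fluoride is −1; balancing the −1 overall charge requires Au(III).
Au sits in group 11, so the d-electron count is 11 − 3 = 8.
With 4 monodentate ligands the coordination number is 4.
A 5d d⁸ ion has a large crystal-field splitting; square planar leaves the high-energy d_{x²−y²} orbital empty and maximises CFSE.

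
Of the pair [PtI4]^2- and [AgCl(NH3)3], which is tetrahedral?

[AgCl(NH3)3]

For [PtI4]^2-: Ligand charges: each iodide is −1. With an overall charge of −2 the platinum centre must be in the +2 oxidation state. Group 10 minus oxidation state 2 gives a d⁸ configuration. A 5d d⁸ ion has a large crystal-field splitting; square planar leaves the high-energy d_{x²−y²} orbital empty and maximises CFSE. → square planar.
For [AgCl(NH3)3]: Summing ligand charges against the 0 overall charge gives an oxidation state of +1 for silver. Group 11 minus oxidation state 1 gives a d¹⁰ configuration. A d¹⁰ ion has no crystal-field stabilisation preference between square planar and tetrahedral, so four ligands adopt the sterically favoured tetrahedral geometry. → tetrahedral.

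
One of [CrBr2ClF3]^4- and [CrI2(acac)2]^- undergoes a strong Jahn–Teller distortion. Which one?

[CrBr2ClF3]^4-

[CrBr2ClF3]^4-: Each bromide is −1; each chloride is −1; each fluoride is −1; balancing the −4 overall charge requires Cr(II). Chromium is a group-6 element; Cr(II) is therefore d⁴. Bromide, chloride, and fluoride are weak-field ligands for a first-row metal, so the complex is high-spin. The t₂g³e_g¹ (high-spin) configuration has an unevenly filled e_g set; the Jahn–Teller theorem predicts a tetragonal distortion (typically axial elongation) to lift the degeneracy.
[CrI2(acac)2]^-: Ligand charges: each iodide is −1; each acetylacetonate is −1. With an overall charge of −1 the chromium centre must be in the +3 oxidation state. Cr sits in group 6, so the d-electron count is 6 − 3 = 3. The d³ configuration leaves the e_g set evenly filled (or empty) — no strong Jahn–Teller driving force.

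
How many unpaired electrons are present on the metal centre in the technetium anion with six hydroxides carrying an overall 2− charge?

Summing ligand charges against the −2 overall charge gives an oxidation state of +4 for technetium.
Tc sits in group 7, so the d-electron count is 7 − 4 = 3.
In an octahedral field the d³ configuration is t₂g³e_g⁰ (only one arrangement possible), giving 3 unpaired electrons.

3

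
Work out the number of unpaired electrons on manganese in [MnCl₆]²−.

Ligand charges: each chloride is −1. With an overall charge of −2 the manganese centre must be in the +4 oxidation state.
Mn sits in group 7, so the d-electron count is 7 − 4 = 3.
In an octahedral field the d³ configuration is t₂g³e_g⁰ (only one arrangement possible), giving 3 unpaired electrons.

3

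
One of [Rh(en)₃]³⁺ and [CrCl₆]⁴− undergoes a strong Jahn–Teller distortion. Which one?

[Rh(en)₃]³⁺: Ethylenediamine is neutral; balancing the +3 overall charge requires Rh(III). Group 9 minus oxidation state 3 gives a d⁶ configuration. A 4d ion has a large Δₒ and is invariably low-spin. The d⁶ configuration leaves the e_g set evenly filled (or empty) — no strong Jahn–Teller driving force.
[CrCl₆]⁴−: Each chloride is −1; balancing the −4 overall charge requires Cr(II). Chromium is a group-6 element; Cr(II) is therefore d⁴. Chloride is a weak-field ligand for a first-row metal, so the complex is high-spin. The t₂g³e_g¹ (high-spin) configuration has an unevenly filled e_g set; the Jahn–Teller theorem predicts a tetragonal distortion (typically axial elongation) to lift the degeneracy.

[CrCl₆]⁴−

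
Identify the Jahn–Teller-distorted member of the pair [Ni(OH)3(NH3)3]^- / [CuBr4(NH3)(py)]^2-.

[Ni(OH)3(NH3)3]^-: Each hydroxide is −1; ammonia is neutral; balancing the −1 overall charge requires Ni(II). Ni sits in group 10, so the d-electron count is 10 − 2 = 8. The d⁸ configuration leaves the e_g set evenly filled (or empty) — no strong Jahn–Teller driving force.
[CuBr4(NH3)(py)]^2-: Summing ligand charges against the −2 overall charge gives an oxidation state of +2 for copper. Copper is a group-11 element; Cu(II) is therefore d⁹. The t₂g⁶e_g³ configuration has an unevenly filled e_g set; the Jahn–Teller theorem predicts a tetragonal distortion (typically axial elongation) to lift the degeneracy.

[CuBr4(NH3)(py)]^2-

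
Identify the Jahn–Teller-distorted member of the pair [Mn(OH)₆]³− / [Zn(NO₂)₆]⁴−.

[Mn(OH)₆]³−: Ligand charges: each hydroxide is −1. With an overall charge of −3 the manganese centre must be in the +3 oxidation state. Group 7 minus oxidation state 3 gives a d⁴ configuration. Hydroxide is a weak-field ligand for a first-row metal, so the complex is high-spin. The t₂g³e_g¹ (high-spin) configuration has an unevenly filled e_g set; the Jahn–Teller theorem predicts a tetragonal distortion (typically axial elongation) to lift the degeneracy.
[Zn(NO₂)₆]⁴−: Summing ligand charges against the −4 overall charge gives an oxidation state of +2 for zinc. Zinc is a group-12 element; Zn(II) is therefore d¹⁰. The d¹⁰ configuration leaves the e_g set evenly filled (or empty) — no strong Jahn–Teller driving force.

[Mn(OH)₆]³−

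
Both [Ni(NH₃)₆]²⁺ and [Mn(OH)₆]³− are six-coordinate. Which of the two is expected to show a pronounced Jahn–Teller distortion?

[Ni(NH₃)₆]²⁺: Summing ligand charges against the +2 overall charge gives an oxidation state of +2 for nickel. Group 10 minus oxidation state 2 gives a d⁸ configuration. The d⁸ configuration leaves the e_g set evenly filled (or empty) — no strong Jahn–Teller driving force.
[Mn(OH)₆]³−: Each hydroxide is −1; balancing the −3 overall charge requires Mn(III). Manganese is a group-7 element; Mn(III) is therefore d⁴. Hydroxide is a weak-field ligand for a first-row metal, so the complex is high-spin. The t₂g³e_g¹ (high-spin) configuration has an unevenly filled e_g set; the Jahn–Teller theorem predicts a tetragonal distortion (typically axial elongation) to lift the degeneracy.

[Mn(OH)₆]³−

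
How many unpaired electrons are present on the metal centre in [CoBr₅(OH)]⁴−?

Each bromide is −1; each hydroxide is −1; balancing the −4 overall charge requires Co(II).
Co sits in group 9, so the d-electron count is 9 − 2 = 7.
The spin state decides the count: Bromide and hydroxide are weak-field ligands for a first-row metal, so the complex is high-spin.
An octahedral high-spin d⁷ ion is t₂g⁵e_g², giving 3 unpaired electrons.

3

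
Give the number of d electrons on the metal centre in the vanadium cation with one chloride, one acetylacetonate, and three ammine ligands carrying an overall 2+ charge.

Each chloride is −1; each acetylacetonate is −1; ammonia is neutral; balancing the +2 overall charge requires V(IV).
V sits in group 5, so the d-electron count is 5 − 4 = 1.

d¹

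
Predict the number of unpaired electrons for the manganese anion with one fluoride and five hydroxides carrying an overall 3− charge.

4

Ligand charges: each fluoride is −1; each hydroxide is −1. With an overall charge of −3 the manganese centre must be in the +3 oxidation state.
Manganese is a group-7 element; Mn(III) is therefore d⁴.
The spin state decides the count: Fluoride and hydroxide are weak-field ligands for a first-row metal, so the complex is high-spin.
An octahedral high-spin d⁴ ion is t₂g³e_g¹, giving 4 unpaired electrons.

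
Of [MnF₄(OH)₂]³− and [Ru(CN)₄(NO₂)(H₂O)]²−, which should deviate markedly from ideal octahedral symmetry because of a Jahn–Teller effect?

[MnF₄(OH)₂]³−

[MnF₄(OH)₂]³−: Ligand charges: each fluoride is −1; each hydroxide is −1. With an overall charge of −3 the manganese centre must be in the +3 oxidation state. Mn sits in group 7, so the d-electron count is 7 − 3 = 4. Fluoride and hydroxide are weak-field ligands for a first-row metal, so the complex is high-spin. The t₂g³e_g¹ (high-spin) configuration has an unevenly filled e_g set; the Jahn–Teller theorem predicts a tetragonal distortion (typically axial elongation) to lift the degeneracy.
[Ru(CN)₄(NO₂)(H₂O)]²−: Summing ligand charges against the −2 overall charge gives an oxidation state of +3 for ruthenium. Ruthenium is a group-8 element; Ru(III) is therefore d⁵. A 4d ion has a large Δₒ and is invariably low-spin. The d⁵ configuration leaves the e_g set evenly filled (or empty) — no strong Jahn–Teller driving force.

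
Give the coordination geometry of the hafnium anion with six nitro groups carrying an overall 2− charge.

Ligand charges: each nitro (N-bound nitrite) is −1. With an overall charge of −2 the hafnium centre must be in the +4 oxidation state.
Hf sits in group 4, so the d-electron count is 4 − 4 = 0.
Coordination number: 6.
Six donors around a single metal centre give an octahedral coordination sphere.

octahedral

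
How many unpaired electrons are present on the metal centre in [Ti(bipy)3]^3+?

Summing ligand charges against the +3 overall charge gives an oxidation state of +3 for titanium.
Group 4 minus oxidation state 3 gives a d¹ configuration.
Counting donor atoms: 3×2,2′-bipyridine (bidentate) → 6 donors. Coordination number = 6.
In an octahedral field the d¹ configuration is t₂g¹e_g⁰ (only one arrangement possible), giving 1 unpaired electron.

1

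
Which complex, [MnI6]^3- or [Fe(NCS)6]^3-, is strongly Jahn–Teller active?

[MnI6]^3-: Summing ligand charges against the −3 overall charge gives an oxidation state of +3 for manganese. Mn sits in group 7, so the d-electron count is 7 − 3 = 4. Iodide is a weak-field ligand for a first-row metal, so the complex is high-spin. The t₂g³e_g¹ (high-spin) configuration has an unevenly filled e_g set; the Jahn–Teller theorem predicts a tetragonal distortion (typically axial elongation) to lift the degeneracy.
[Fe(NCS)6]^3-: Summing ligand charges against the −3 overall charge gives an oxidation state of +3 for iron. Iron is a group-8 element; Fe(III) is therefore d⁵. Isothiocyanate is a weak-field ligand for a first-row metal, so the complex is high-spin. The d⁵ configuration leaves the e_g set evenly filled (or empty) — no strong Jahn–Teller driving force.

[MnI6]^3-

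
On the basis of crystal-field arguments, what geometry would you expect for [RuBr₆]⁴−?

octahedral

Each bromide is −1; balancing the −4 overall charge requires Ru(II).
Ru sits in group 8, so the d-electron count is 8 − 2 = 6.
With 6 monodentate ligands the coordination number is 6.
Six donors around a single metal centre give an octahedral coordination sphere.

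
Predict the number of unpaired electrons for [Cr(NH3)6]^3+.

Ligand charges: ammonia is neutral. With an overall charge of +3 the chromium centre must be in the +3 oxidation state.
Group 6 minus oxidation state 3 gives a d³ configuration.
In an octahedral field the d³ configuration is t₂g³e_g⁰ (only one arrangement possible), giving 3 unpaired electrons.

3 unpaired electrons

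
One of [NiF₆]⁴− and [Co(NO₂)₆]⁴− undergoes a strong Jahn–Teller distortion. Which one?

[NiF₆]⁴−: Ligand charges: each fluoride is −1. With an overall charge of −4 the nickel centre must be in the +2 oxidation state. Nickel is a group-10 element; Ni(II) is therefore d⁸. The d⁸ configuration leaves the e_g set evenly filled (or empty) — no strong Jahn–Teller driving force.
[Co(NO₂)₆]⁴−: Ligand charges: each nitro (N-bound nitrite) is −1. With an overall charge of −4 the cobalt centre must be in the +2 oxidation state. Cobalt is a group-9 element; Co(II) is therefore d⁷. Nitro (N-bound nitrite) is a strong-field ligand (high in the spectrochemical series) for a first-row metal, so the complex is low-spin. The t₂g⁶e_g¹ (low-spin) configuration has an unevenly filled e_g set; the Jahn–Teller theorem predicts a tetragonal distortion (typically axial elongation) to lift the degeneracy.

[Co(NO₂)₆]⁴−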